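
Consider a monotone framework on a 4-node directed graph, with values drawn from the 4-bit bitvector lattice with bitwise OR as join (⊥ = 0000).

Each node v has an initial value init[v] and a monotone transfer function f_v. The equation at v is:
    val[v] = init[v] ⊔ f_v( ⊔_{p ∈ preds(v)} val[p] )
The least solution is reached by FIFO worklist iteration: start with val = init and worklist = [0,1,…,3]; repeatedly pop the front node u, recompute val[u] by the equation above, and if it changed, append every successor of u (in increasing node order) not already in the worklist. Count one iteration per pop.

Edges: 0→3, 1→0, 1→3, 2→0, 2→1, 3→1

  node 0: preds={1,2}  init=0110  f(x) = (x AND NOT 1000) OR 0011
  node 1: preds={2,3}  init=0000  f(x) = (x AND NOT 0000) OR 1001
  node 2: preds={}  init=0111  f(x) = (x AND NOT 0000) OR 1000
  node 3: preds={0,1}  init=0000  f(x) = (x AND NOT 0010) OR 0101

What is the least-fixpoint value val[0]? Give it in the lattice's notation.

Worklist (6 pops):
  #1 pop 0: in=0111 → 0111 (was 0110); enqueue []
  #2 pop 1: in=0111 → 1111 (was 0000); enqueue [0]
  #3 pop 2: in=0000 → 1111 (was 0111); enqueue [1]
  #4 pop 3: in=1111 → 1101 (was 0000); enqueue []
  #5 pop 0: in=1111 → 0111 (no change)
  #6 pop 1: in=1111 → 1111 (no change)

Fixpoint:
  val[0] = 0111
  val[1] = 1111
  val[2] = 1111
  val[3] = 1101

0111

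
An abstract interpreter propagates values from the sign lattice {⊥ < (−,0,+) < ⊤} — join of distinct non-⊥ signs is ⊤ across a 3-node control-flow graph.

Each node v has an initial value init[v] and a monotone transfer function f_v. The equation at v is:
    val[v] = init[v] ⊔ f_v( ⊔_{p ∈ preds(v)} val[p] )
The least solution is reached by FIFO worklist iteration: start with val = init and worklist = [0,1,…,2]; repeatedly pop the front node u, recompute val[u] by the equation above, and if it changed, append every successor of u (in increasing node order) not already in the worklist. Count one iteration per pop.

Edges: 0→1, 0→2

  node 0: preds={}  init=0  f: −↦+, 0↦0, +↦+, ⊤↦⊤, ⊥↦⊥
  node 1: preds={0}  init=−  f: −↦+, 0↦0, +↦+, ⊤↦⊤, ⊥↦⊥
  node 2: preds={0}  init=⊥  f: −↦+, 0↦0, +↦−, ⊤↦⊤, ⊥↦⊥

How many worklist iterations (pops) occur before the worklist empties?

Worklist (3 pops):
  #1 pop 0: in=⊥ → 0 (no change)
  #2 pop 1: in=0 → ⊤ (was −); enqueue []
  #3 pop 2: in=0 → 0 (was ⊥); enqueue []

Fixpoint:
  val[0] = 0
  val[1] = ⊤
  val[2] = 0

3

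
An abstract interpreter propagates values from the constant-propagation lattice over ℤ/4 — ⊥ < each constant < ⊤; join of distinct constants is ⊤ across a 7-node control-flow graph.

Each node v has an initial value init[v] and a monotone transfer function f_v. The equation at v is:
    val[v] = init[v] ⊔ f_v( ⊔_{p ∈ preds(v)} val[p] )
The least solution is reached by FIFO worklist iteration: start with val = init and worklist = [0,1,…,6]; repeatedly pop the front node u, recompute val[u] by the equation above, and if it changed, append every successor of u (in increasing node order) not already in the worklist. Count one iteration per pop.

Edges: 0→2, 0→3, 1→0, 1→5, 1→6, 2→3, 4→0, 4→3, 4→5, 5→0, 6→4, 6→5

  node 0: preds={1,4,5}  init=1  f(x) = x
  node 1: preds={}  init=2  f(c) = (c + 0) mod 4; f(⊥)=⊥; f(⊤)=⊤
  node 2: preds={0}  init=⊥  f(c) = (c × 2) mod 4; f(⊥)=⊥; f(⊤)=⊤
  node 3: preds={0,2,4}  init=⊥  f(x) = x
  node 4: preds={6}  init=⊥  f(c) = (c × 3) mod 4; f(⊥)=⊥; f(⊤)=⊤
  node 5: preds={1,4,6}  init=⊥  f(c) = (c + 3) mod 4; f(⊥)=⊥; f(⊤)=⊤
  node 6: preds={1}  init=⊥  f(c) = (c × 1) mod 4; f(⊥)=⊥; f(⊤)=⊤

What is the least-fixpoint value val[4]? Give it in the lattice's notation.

2

Worklist (12 pops):
  #1 pop 0: in=2 → ⊤ (was 1); enqueue []
  #2 pop 1: in=⊥ → 2 (no change)
  #3 pop 2: in=⊤ → ⊤ (was ⊥); enqueue []
  #4 pop 3: in=⊤ → ⊤ (was ⊥); enqueue []
  #5 pop 4: in=⊥ → ⊥ (no change)
  #6 pop 5: in=2 → 1 (was ⊥); enqueue [0]
  #7 pop 6: in=2 → 2 (was ⊥); enqueue [4,5]
  #8 pop 0: in=⊤ → ⊤ (no change)
  #9 pop 4: in=2 → 2 (was ⊥); enqueue [0,3]
  #10 pop 5: in=2 → 1 (no change)
  #11 pop 0: in=⊤ → ⊤ (no change)
  #12 pop 3: in=⊤ → ⊤ (no change)

Fixpoint:
  val[0] = ⊤
  val[1] = 2
  val[2] = ⊤
  val[3] = ⊤
  val[4] = 2
  val[5] = 1
  val[6] = 2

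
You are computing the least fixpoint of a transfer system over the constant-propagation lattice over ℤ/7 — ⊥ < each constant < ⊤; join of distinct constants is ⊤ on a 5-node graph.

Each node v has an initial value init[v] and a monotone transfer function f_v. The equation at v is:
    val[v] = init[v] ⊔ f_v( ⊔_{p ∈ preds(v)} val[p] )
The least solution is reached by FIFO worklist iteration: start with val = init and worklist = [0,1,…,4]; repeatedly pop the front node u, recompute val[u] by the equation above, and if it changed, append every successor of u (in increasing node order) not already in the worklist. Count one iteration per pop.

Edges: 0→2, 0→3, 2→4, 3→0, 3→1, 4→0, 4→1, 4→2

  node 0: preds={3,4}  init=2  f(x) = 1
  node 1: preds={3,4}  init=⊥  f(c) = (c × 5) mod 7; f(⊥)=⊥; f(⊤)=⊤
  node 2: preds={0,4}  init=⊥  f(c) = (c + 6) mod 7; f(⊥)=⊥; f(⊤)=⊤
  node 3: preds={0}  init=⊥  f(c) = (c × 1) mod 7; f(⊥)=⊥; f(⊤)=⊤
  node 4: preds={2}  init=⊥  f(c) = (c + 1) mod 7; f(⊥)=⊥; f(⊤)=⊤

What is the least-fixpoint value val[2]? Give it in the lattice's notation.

Worklist (8 pops):
  #1 pop 0: in=⊥ → ⊤ (was 2); enqueue []
  #2 pop 1: in=⊥ → ⊥ (no change)
  #3 pop 2: in=⊤ → ⊤ (was ⊥); enqueue []
  #4 pop 3: in=⊤ → ⊤ (was ⊥); enqueue [0,1]
  #5 pop 4: in=⊤ → ⊤ (was ⊥); enqueue [2]
  #6 pop 0: in=⊤ → ⊤ (no change)
  #7 pop 1: in=⊤ → ⊤ (was ⊥); enqueue []
  #8 pop 2: in=⊤ → ⊤ (no change)

Fixpoint:
  val[0] = ⊤
  val[1] = ⊤
  val[2] = ⊤
  val[3] = ⊤
  val[4] = ⊤

⊤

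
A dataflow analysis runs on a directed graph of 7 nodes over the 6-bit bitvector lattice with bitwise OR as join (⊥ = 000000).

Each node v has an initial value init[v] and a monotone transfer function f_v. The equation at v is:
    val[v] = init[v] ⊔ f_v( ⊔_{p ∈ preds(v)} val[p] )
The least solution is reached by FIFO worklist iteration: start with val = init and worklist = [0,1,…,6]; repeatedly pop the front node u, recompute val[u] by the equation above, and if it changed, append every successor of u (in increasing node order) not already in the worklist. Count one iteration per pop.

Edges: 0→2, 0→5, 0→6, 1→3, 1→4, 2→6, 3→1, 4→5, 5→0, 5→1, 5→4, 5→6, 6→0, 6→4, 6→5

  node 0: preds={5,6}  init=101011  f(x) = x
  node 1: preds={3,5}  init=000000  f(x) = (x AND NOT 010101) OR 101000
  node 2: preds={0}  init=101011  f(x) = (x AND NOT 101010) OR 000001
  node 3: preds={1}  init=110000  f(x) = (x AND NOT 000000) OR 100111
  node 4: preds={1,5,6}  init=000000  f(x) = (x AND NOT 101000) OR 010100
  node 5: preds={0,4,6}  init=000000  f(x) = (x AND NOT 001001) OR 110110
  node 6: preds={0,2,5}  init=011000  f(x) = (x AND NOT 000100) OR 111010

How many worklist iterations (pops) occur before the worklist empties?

Trace (14 dequeues):
  [1] u=0 | in 011000 | out 111011 | prev 101011 | push {}
  [2] u=1 | in 110000 | out 101000 | prev 000000 | push {}
  [3] u=2 | in 111011 | out 111011 | prev 101011 | push {}
  [4] u=3 | in 101000 | out 111111 | prev 110000 | push {1}
  [5] u=4 | in 111000 | out 010100 | prev 000000 | push {}
  [6] u=5 | in 111111 | out 110110 | prev 000000 | push {0,4}
  [7] u=6 | in 111111 | out 111011 | prev 011000 | push {5}
  [8] u=1 | in 111111 | out 101010 | prev 101000 | push {3}
  [9] u=0 | in 111111 | out 111111 | prev 111011 | push {2,6}
  [10] u=4 | in 111111 | out 010111 | prev 010100 | push {}
  [11] u=5 | in 111111 | out 110110 | ==
  [12] u=3 | in 101010 | out 111111 | ==
  [13] u=2 | in 111111 | out 111111 | prev 111011 | push {}
  [14] u=6 | in 111111 | out 111011 | ==

Converged values:
  [0] 111111
  [1] 101010
  [2] 111111
  [3] 111111
  [4] 010111
  [5] 110110
  [6] 111011

14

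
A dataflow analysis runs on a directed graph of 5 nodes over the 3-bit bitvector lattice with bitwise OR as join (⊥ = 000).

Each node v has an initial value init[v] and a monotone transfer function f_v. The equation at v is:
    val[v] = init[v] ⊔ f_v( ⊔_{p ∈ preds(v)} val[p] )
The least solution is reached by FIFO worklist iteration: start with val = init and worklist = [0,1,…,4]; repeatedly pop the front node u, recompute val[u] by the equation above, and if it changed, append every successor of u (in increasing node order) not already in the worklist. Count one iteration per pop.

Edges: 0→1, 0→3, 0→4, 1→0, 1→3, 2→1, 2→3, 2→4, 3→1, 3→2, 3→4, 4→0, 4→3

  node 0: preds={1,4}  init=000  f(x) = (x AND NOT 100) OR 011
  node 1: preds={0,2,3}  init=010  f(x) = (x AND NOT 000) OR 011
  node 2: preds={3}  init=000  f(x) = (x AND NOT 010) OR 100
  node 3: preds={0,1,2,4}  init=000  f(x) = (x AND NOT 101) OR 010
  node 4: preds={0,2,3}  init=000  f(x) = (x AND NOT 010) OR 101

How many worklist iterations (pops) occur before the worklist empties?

10

Trace (10 dequeues):
  [1] u=0 | in 010 | out 011 | prev 000 | push {}
  [2] u=1 | in 011 | out 011 | prev 010 | push {0}
  [3] u=2 | in 000 | out 100 | prev 000 | push {1}
  [4] u=3 | in 111 | out 010 | prev 000 | push {2}
  [5] u=4 | in 111 | out 101 | prev 000 | push {3}
  [6] u=0 | in 111 | out 011 | ==
  [7] u=1 | in 111 | out 111 | prev 011 | push {0}
  [8] u=2 | in 010 | out 100 | ==
  [9] u=3 | in 111 | out 010 | ==
  [10] u=0 | in 111 | out 011 | ==

Converged values:
  [0] 011
  [1] 111
  [2] 100
  [3] 010
  [4] 101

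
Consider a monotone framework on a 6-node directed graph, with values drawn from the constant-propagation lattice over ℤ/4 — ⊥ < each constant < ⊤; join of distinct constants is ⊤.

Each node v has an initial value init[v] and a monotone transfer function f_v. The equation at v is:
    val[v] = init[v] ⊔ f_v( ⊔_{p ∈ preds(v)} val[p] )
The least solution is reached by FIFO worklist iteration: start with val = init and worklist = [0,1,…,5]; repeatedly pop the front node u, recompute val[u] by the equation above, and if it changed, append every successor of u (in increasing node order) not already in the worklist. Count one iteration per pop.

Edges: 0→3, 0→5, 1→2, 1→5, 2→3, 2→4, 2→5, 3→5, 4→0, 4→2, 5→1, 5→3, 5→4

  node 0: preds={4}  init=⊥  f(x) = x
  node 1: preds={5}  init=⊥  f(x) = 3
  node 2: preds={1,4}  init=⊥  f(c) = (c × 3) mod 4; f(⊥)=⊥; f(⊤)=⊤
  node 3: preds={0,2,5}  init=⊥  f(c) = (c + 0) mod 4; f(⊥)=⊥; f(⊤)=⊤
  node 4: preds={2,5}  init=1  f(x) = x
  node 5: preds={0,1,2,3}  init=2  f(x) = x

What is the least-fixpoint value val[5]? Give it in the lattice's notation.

Trace (12 dequeues):
  [1] u=0 | in 1 | out 1 | prev ⊥ | push {}
  [2] u=1 | in 2 | out 3 | prev ⊥ | push {}
  [3] u=2 | in ⊤ | out ⊤ | prev ⊥ | push {}
  [4] u=3 | in ⊤ | out ⊤ | prev ⊥ | push {}
  [5] u=4 | in ⊤ | out ⊤ | prev 1 | push {0,2}
  [6] u=5 | in ⊤ | out ⊤ | prev 2 | push {1,3,4}
  [7] u=0 | in ⊤ | out ⊤ | prev 1 | push {5}
  [8] u=2 | in ⊤ | out ⊤ | ==
  [9] u=1 | in ⊤ | out 3 | ==
  [10] u=3 | in ⊤ | out ⊤ | ==
  [11] u=4 | in ⊤ | out ⊤ | ==
  [12] u=5 | in ⊤ | out ⊤ | ==

Converged values:
  [0] ⊤
  [1] 3
  [2] ⊤
  [3] ⊤
  [4] ⊤
  [5] ⊤

⊤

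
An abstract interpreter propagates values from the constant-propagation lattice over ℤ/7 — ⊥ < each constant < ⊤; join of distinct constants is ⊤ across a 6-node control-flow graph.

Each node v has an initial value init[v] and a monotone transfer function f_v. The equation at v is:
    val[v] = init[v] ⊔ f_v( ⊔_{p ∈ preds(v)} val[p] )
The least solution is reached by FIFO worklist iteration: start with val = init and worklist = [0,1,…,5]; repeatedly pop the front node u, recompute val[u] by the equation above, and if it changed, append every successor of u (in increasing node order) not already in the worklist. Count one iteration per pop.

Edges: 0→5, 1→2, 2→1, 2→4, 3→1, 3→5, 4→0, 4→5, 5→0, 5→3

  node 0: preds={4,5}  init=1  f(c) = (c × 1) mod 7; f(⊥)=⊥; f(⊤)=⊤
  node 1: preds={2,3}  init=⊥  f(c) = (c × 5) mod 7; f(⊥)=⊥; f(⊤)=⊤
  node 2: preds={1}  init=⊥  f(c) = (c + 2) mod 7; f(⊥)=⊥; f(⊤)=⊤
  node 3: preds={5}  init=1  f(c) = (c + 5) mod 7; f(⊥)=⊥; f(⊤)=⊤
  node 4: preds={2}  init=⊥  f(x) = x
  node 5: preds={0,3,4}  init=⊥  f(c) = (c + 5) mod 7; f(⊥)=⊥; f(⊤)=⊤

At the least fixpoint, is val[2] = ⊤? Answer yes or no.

Iteration log — 15 steps:
  step 1. node 0  ⊔preds=⊥  new=1  stable
  step 2. node 1  ⊔preds=1  new=5  old=⊥  +wl: 
  step 3. node 2  ⊔preds=5  new=0  old=⊥  +wl: 1
  step 4. node 3  ⊔preds=⊥  new=1  stable
  step 5. node 4  ⊔preds=0  new=0  old=⊥  +wl: 0
  step 6. node 5  ⊔preds=⊤  new=⊤  old=⊥  +wl: 3
  step 7. node 1  ⊔preds=⊤  new=⊤  old=5  +wl: 2
  step 8. node 0  ⊔preds=⊤  new=⊤  old=1  +wl: 5
  step 9. node 3  ⊔preds=⊤  new=⊤  old=1  +wl: 1
  step 10. node 2  ⊔preds=⊤  new=⊤  old=0  +wl: 4
  step 11. node 5  ⊔preds=⊤  new=⊤  stable
  step 12. node 1  ⊔preds=⊤  new=⊤  stable
  step 13. node 4  ⊔preds=⊤  new=⊤  old=0  +wl: 0,5
  step 14. node 0  ⊔preds=⊤  new=⊤  stable
  step 15. node 5  ⊔preds=⊤  new=⊤  stable

Least fixpoint reached:
  node 0: ⊤
  node 1: ⊤
  node 2: ⊤
  node 3: ⊤
  node 4: ⊤
  node 5: ⊤

yes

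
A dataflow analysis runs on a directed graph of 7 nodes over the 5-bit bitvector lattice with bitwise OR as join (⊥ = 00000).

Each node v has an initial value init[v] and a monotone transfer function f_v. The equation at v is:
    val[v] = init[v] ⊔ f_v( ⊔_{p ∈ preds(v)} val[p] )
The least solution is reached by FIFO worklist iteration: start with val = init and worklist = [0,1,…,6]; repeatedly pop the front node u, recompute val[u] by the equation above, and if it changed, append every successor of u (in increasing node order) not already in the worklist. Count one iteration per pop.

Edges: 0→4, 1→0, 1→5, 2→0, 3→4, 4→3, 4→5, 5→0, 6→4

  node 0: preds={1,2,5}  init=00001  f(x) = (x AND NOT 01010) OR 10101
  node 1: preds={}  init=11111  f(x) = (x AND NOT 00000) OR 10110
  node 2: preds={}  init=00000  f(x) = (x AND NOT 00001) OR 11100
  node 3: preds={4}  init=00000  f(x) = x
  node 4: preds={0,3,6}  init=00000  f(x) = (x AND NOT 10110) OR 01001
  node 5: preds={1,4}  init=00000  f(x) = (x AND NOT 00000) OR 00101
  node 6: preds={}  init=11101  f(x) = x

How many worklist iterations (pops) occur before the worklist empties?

Worklist (10 pops):
  #1 pop 0: in=11111 → 10101 (was 00001); enqueue []
  #2 pop 1: in=00000 → 11111 (no change)
  #3 pop 2: in=00000 → 11100 (was 00000); enqueue [0]
  #4 pop 3: in=00000 → 00000 (no change)
  #5 pop 4: in=11101 → 01001 (was 00000); enqueue [3]
  #6 pop 5: in=11111 → 11111 (was 00000); enqueue []
  #7 pop 6: in=00000 → 11101 (no change)
  #8 pop 0: in=11111 → 10101 (no change)
  #9 pop 3: in=01001 → 01001 (was 00000); enqueue [4]
  #10 pop 4: in=11101 → 01001 (no change)

Fixpoint:
  val[0] = 10101
  val[1] = 11111
  val[2] = 11100
  val[3] = 01001
  val[4] = 01001
  val[5] = 11111
  val[6] = 11101

10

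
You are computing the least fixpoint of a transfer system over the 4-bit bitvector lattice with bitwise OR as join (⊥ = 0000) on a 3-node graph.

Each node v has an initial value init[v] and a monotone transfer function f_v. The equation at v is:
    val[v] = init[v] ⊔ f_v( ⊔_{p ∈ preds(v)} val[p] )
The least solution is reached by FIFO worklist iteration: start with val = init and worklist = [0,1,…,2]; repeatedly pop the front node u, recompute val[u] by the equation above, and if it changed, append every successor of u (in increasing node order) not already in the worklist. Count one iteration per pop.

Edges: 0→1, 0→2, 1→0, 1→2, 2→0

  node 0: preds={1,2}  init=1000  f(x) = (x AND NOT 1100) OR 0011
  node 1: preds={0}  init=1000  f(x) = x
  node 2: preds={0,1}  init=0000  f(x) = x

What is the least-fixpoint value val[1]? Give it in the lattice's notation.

Worklist (4 pops):
  #1 pop 0: in=1000 → 1011 (was 1000); enqueue []
  #2 pop 1: in=1011 → 1011 (was 1000); enqueue [0]
  #3 pop 2: in=1011 → 1011 (was 0000); enqueue []
  #4 pop 0: in=1011 → 1011 (no change)

Fixpoint:
  val[0] = 1011
  val[1] = 1011
  val[2] = 1011

1011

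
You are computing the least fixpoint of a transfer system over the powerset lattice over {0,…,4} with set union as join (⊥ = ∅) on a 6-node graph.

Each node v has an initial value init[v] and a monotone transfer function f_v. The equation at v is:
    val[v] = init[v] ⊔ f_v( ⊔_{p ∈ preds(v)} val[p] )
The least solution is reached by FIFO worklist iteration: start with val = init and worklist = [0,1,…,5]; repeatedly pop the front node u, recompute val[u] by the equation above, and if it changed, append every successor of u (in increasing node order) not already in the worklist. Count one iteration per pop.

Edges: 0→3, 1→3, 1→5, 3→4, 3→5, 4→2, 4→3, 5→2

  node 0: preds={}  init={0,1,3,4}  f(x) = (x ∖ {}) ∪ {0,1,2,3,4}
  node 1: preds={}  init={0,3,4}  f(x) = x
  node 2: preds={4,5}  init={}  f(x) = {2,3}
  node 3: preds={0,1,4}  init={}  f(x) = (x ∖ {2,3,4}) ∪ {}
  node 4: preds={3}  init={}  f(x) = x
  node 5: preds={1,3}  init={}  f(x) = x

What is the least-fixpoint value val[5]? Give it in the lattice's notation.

Iteration log — 8 steps:
  step 1. node 0  ⊔preds={}  new={0,1,2,3,4}  old={0,1,3,4}  +wl: 
  step 2. node 1  ⊔preds={}  new={0,3,4}  stable
  step 3. node 2  ⊔preds={}  new={2,3}  old={}  +wl: 
  step 4. node 3  ⊔preds={0,1,2,3,4}  new={0,1}  old={}  +wl: 
  step 5. node 4  ⊔preds={0,1}  new={0,1}  old={}  +wl: 2,3
  step 6. node 5  ⊔preds={0,1,3,4}  new={0,1,3,4}  old={}  +wl: 
  step 7. node 2  ⊔preds={0,1,3,4}  new={2,3}  stable
  step 8. node 3  ⊔preds={0,1,2,3,4}  new={0,1}  stable

Least fixpoint reached:
  node 0: {0,1,2,3,4}
  node 1: {0,3,4}
  node 2: {2,3}
  node 3: {0,1}
  node 4: {0,1}
  node 5: {0,1,3,4}

{0,1,3,4}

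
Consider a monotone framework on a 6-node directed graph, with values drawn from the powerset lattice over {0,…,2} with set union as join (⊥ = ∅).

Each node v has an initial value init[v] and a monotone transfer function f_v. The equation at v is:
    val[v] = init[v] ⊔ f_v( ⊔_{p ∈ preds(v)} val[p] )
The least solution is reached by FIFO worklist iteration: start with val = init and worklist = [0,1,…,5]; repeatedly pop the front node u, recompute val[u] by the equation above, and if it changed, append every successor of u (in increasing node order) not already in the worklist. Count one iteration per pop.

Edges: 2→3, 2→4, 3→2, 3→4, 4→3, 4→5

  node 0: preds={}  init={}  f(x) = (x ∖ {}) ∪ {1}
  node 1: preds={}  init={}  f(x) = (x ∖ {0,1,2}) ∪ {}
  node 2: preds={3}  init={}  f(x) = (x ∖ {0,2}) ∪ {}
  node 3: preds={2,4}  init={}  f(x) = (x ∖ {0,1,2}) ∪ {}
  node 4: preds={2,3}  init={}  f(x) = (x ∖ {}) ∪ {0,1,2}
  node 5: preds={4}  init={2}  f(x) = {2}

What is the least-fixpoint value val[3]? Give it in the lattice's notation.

{}

Worklist (7 pops):
  #1 pop 0: in={} → {1} (was {}); enqueue []
  #2 pop 1: in={} → {} (no change)
  #3 pop 2: in={} → {} (no change)
  #4 pop 3: in={} → {} (no change)
  #5 pop 4: in={} → {0,1,2} (was {}); enqueue [3]
  #6 pop 5: in={0,1,2} → {2} (no change)
  #7 pop 3: in={0,1,2} → {} (no change)

Fixpoint:
  val[0] = {1}
  val[1] = {}
  val[2] = {}
  val[3] = {}
  val[4] = {0,1,2}
  val[5] = {2}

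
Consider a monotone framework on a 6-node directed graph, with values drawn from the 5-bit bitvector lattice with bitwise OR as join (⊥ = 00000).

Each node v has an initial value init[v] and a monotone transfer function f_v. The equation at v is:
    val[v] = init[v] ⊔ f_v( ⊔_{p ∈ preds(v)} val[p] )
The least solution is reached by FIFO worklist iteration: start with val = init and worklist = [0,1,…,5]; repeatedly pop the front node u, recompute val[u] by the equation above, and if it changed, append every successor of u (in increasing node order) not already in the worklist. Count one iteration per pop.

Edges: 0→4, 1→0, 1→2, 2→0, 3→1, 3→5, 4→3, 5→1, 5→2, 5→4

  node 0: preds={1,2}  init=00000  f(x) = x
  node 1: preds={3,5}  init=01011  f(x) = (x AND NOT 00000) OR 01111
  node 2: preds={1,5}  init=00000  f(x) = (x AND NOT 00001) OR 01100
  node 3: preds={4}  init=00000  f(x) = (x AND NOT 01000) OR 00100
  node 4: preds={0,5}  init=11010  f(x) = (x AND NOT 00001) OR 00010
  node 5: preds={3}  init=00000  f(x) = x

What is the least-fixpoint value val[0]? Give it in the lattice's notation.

Iteration log — 13 steps:
  step 1. node 0  ⊔preds=01011  new=01011  old=00000  +wl: 
  step 2. node 1  ⊔preds=00000  new=01111  old=01011  +wl: 0
  step 3. node 2  ⊔preds=01111  new=01110  old=00000  +wl: 
  step 4. node 3  ⊔preds=11010  new=10110  old=00000  +wl: 1
  step 5. node 4  ⊔preds=01011  new=11010  stable
  step 6. node 5  ⊔preds=10110  new=10110  old=00000  +wl: 2,4
  step 7. node 0  ⊔preds=01111  new=01111  old=01011  +wl: 
  step 8. node 1  ⊔preds=10110  new=11111  old=01111  +wl: 0
  step 9. node 2  ⊔preds=11111  new=11110  old=01110  +wl: 
  step 10. node 4  ⊔preds=11111  new=11110  old=11010  +wl: 3
  step 11. node 0  ⊔preds=11111  new=11111  old=01111  +wl: 4
  step 12. node 3  ⊔preds=11110  new=10110  stable
  step 13. node 4  ⊔preds=11111  new=11110  stable

Least fixpoint reached:
  node 0: 11111
  node 1: 11111
  node 2: 11110
  node 3: 10110
  node 4: 11110
  node 5: 10110

11111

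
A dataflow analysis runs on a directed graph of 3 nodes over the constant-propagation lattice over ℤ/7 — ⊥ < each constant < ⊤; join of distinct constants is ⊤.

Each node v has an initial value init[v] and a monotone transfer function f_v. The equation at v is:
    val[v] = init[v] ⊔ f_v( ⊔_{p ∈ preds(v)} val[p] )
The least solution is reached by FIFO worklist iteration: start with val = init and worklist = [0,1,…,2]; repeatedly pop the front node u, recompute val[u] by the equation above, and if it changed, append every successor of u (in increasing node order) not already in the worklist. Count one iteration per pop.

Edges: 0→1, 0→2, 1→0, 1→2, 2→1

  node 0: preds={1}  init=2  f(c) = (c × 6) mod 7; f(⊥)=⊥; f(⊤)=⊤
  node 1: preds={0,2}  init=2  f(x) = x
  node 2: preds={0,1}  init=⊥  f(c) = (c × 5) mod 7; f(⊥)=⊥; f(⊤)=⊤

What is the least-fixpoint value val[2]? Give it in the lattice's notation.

⊤

Iteration log — 5 steps:
  step 1. node 0  ⊔preds=2  new=⊤  old=2  +wl: 
  step 2. node 1  ⊔preds=⊤  new=⊤  old=2  +wl: 0
  step 3. node 2  ⊔preds=⊤  new=⊤  old=⊥  +wl: 1
  step 4. node 0  ⊔preds=⊤  new=⊤  stable
  step 5. node 1  ⊔preds=⊤  new=⊤  stable

Least fixpoint reached:
  node 0: ⊤
  node 1: ⊤
  node 2: ⊤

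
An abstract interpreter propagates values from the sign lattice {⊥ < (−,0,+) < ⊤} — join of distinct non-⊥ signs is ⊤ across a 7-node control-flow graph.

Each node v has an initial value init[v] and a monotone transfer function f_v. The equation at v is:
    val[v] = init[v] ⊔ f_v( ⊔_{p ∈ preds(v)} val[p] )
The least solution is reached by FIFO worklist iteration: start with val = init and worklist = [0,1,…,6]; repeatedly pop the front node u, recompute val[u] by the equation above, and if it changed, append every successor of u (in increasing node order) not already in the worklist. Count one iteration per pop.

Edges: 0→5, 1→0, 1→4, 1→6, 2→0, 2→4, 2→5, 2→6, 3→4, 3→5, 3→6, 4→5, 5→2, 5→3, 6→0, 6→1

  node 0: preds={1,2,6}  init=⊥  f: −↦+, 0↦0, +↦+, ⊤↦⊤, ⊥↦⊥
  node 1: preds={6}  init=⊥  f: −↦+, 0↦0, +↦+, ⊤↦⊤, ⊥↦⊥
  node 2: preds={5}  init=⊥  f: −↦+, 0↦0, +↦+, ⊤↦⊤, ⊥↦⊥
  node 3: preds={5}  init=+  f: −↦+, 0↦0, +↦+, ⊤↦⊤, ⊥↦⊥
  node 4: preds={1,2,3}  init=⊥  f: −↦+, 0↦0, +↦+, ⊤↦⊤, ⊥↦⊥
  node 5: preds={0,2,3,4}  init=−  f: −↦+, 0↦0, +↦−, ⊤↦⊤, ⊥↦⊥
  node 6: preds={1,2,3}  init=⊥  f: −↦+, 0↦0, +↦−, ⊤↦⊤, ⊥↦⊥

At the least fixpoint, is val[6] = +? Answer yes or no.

no

Worklist (24 pops):
  #1 pop 0: in=⊥ → ⊥ (no change)
  #2 pop 1: in=⊥ → ⊥ (no change)
  #3 pop 2: in=− → + (was ⊥); enqueue [0]
  #4 pop 3: in=− → + (no change)
  #5 pop 4: in=+ → + (was ⊥); enqueue []
  #6 pop 5: in=+ → − (no change)
  #7 pop 6: in=+ → − (was ⊥); enqueue [1]
  #8 pop 0: in=⊤ → ⊤ (was ⊥); enqueue [5]
  #9 pop 1: in=− → + (was ⊥); enqueue [0,4,6]
  #10 pop 5: in=⊤ → ⊤ (was −); enqueue [2,3]
  #11 pop 0: in=⊤ → ⊤ (no change)
  #12 pop 4: in=+ → + (no change)
  #13 pop 6: in=+ → − (no change)
  #14 pop 2: in=⊤ → ⊤ (was +); enqueue [0,4,5,6]
  #15 pop 3: in=⊤ → ⊤ (was +); enqueue []
  #16 pop 0: in=⊤ → ⊤ (no change)
  #17 pop 4: in=⊤ → ⊤ (was +); enqueue []
  #18 pop 5: in=⊤ → ⊤ (no change)
  #19 pop 6: in=⊤ → ⊤ (was −); enqueue [0,1]
  #20 pop 0: in=⊤ → ⊤ (no change)
  #21 pop 1: in=⊤ → ⊤ (was +); enqueue [0,4,6]
  #22 pop 0: in=⊤ → ⊤ (no change)
  #23 pop 4: in=⊤ → ⊤ (no change)
  #24 pop 6: in=⊤ → ⊤ (no change)

Fixpoint:
  val[0] = ⊤
  val[1] = ⊤
  val[2] = ⊤
  val[3] = ⊤
  val[4] = ⊤
  val[5] = ⊤
  val[6] = ⊤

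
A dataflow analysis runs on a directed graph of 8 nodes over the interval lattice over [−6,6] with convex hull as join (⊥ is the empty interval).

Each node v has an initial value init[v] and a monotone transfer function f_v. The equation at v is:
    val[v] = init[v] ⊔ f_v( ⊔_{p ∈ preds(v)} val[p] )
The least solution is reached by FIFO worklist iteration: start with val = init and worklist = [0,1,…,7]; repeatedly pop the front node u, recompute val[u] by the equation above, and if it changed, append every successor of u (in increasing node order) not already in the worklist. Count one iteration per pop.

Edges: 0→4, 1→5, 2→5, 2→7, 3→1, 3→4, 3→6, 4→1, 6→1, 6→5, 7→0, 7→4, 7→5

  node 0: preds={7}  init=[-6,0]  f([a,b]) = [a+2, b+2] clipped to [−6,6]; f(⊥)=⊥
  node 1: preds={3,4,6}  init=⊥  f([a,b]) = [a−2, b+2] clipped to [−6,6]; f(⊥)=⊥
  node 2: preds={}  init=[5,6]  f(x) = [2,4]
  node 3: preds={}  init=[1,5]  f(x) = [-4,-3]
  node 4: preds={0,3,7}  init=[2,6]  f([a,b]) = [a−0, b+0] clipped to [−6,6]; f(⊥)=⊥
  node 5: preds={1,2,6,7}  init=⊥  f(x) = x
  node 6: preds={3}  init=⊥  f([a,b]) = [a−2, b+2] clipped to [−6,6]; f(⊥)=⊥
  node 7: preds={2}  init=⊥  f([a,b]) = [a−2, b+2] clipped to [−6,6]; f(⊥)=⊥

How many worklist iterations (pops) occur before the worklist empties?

12

Trace (12 dequeues):
  [1] u=0 | in ⊥ | out [-6,0] | ==
  [2] u=1 | in [1,6] | out [-1,6] | prev ⊥ | push {}
  [3] u=2 | in ⊥ | out [2,6] | prev [5,6] | push {}
  [4] u=3 | in ⊥ | out [-4,5] | prev [1,5] | push {1}
  [5] u=4 | in [-6,5] | out [-6,6] | prev [2,6] | push {}
  [6] u=5 | in [-1,6] | out [-1,6] | prev ⊥ | push {}
  [7] u=6 | in [-4,5] | out [-6,6] | prev ⊥ | push {5}
  [8] u=7 | in [2,6] | out [0,6] | prev ⊥ | push {0,4}
  [9] u=1 | in [-6,6] | out [-6,6] | prev [-1,6] | push {}
  [10] u=5 | in [-6,6] | out [-6,6] | prev [-1,6] | push {}
  [11] u=0 | in [0,6] | out [-6,6] | prev [-6,0] | push {}
  [12] u=4 | in [-6,6] | out [-6,6] | ==

Converged values:
  [0] [-6,6]
  [1] [-6,6]
  [2] [2,6]
  [3] [-4,5]
  [4] [-6,6]
  [5] [-6,6]
  [6] [-6,6]
  [7] [0,6]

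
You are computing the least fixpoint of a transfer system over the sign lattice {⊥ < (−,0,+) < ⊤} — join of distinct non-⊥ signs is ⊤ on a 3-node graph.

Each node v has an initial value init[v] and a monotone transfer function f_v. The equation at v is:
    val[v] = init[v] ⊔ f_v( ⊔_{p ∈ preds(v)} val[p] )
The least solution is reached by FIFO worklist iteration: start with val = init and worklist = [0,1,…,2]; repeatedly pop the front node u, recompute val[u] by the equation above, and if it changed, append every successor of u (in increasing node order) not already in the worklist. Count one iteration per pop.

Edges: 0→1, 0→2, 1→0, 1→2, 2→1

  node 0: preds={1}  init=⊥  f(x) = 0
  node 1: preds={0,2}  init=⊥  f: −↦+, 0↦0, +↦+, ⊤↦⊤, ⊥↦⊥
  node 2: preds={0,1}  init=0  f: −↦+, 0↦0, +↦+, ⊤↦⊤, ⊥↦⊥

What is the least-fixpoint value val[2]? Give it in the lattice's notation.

0

Iteration log — 4 steps:
  step 1. node 0  ⊔preds=⊥  new=0  old=⊥  +wl: 
  step 2. node 1  ⊔preds=0  new=0  old=⊥  +wl: 0
  step 3. node 2  ⊔preds=0  new=0  stable
  step 4. node 0  ⊔preds=0  new=0  stable

Least fixpoint reached:
  node 0: 0
  node 1: 0
  node 2: 0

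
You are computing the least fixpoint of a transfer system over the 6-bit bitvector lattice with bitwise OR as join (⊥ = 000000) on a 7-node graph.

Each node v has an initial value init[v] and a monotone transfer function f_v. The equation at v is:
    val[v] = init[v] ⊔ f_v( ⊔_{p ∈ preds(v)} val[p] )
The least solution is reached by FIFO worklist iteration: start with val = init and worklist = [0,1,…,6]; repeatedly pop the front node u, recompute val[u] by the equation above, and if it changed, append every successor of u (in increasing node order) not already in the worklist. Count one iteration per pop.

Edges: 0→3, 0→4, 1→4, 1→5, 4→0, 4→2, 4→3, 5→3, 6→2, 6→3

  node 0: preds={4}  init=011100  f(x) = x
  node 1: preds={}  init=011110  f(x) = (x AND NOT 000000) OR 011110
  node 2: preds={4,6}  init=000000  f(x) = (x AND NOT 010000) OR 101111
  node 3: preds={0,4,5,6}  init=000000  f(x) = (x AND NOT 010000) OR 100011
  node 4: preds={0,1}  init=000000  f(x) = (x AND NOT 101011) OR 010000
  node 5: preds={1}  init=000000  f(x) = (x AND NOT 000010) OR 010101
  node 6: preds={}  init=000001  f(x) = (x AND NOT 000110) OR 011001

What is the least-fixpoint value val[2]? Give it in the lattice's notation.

101111

Worklist (10 pops):
  #1 pop 0: in=000000 → 011100 (no change)
  #2 pop 1: in=000000 → 011110 (no change)
  #3 pop 2: in=000001 → 101111 (was 000000); enqueue []
  #4 pop 3: in=011101 → 101111 (was 000000); enqueue []
  #5 pop 4: in=011110 → 010100 (was 000000); enqueue [0,2,3]
  #6 pop 5: in=011110 → 011101 (was 000000); enqueue []
  #7 pop 6: in=000000 → 011001 (was 000001); enqueue []
  #8 pop 0: in=010100 → 011100 (no change)
  #9 pop 2: in=011101 → 101111 (no change)
  #10 pop 3: in=011101 → 101111 (no change)

Fixpoint:
  val[0] = 011100
  val[1] = 011110
  val[2] = 101111
  val[3] = 101111
  val[4] = 010100
  val[5] = 011101
  val[6] = 011001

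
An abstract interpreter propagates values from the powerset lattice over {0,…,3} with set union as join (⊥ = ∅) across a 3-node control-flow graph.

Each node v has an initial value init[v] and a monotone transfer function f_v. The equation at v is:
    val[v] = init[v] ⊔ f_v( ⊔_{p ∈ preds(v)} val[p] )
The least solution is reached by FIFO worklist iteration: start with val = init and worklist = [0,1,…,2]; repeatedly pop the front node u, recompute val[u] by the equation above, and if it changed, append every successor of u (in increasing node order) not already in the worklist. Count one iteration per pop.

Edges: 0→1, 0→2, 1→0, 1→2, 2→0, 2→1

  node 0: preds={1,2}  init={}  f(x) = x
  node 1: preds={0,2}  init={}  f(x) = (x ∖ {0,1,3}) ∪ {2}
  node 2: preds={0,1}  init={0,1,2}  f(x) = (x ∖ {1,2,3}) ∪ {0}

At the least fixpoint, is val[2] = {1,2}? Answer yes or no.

no

Iteration log — 4 steps:
  step 1. node 0  ⊔preds={0,1,2}  new={0,1,2}  old={}  +wl: 
  step 2. node 1  ⊔preds={0,1,2}  new={2}  old={}  +wl: 0
  step 3. node 2  ⊔preds={0,1,2}  new={0,1,2}  stable
  step 4. node 0  ⊔preds={0,1,2}  new={0,1,2}  stable

Least fixpoint reached:
  node 0: {0,1,2}
  node 1: {2}
  node 2: {0,1,2}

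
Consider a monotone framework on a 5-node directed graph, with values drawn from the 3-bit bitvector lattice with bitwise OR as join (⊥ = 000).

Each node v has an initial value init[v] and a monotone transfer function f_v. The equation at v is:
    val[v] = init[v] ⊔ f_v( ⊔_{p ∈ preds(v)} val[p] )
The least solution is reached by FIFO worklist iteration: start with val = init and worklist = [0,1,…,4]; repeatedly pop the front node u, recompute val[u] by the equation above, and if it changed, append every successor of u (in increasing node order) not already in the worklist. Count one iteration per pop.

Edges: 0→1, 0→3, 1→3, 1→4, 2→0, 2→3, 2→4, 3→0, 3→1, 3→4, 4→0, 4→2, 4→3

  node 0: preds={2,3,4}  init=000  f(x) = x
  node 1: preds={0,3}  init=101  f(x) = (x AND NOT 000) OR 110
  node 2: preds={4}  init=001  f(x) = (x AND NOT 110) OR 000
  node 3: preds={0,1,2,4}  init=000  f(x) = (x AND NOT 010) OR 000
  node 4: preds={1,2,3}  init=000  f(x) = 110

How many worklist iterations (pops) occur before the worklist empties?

9

Iteration log — 9 steps:
  step 1. node 0  ⊔preds=001  new=001  old=000  +wl: 
  step 2. node 1  ⊔preds=001  new=111  old=101  +wl: 
  step 3. node 2  ⊔preds=000  new=001  stable
  step 4. node 3  ⊔preds=111  new=101  old=000  +wl: 0,1
  step 5. node 4  ⊔preds=111  new=110  old=000  +wl: 2,3
  step 6. node 0  ⊔preds=111  new=111  old=001  +wl: 
  step 7. node 1  ⊔preds=111  new=111  stable
  step 8. node 2  ⊔preds=110  new=001  stable
  step 9. node 3  ⊔preds=111  new=101  stable

Least fixpoint reached:
  node 0: 111
  node 1: 111
  node 2: 001
  node 3: 101
  node 4: 110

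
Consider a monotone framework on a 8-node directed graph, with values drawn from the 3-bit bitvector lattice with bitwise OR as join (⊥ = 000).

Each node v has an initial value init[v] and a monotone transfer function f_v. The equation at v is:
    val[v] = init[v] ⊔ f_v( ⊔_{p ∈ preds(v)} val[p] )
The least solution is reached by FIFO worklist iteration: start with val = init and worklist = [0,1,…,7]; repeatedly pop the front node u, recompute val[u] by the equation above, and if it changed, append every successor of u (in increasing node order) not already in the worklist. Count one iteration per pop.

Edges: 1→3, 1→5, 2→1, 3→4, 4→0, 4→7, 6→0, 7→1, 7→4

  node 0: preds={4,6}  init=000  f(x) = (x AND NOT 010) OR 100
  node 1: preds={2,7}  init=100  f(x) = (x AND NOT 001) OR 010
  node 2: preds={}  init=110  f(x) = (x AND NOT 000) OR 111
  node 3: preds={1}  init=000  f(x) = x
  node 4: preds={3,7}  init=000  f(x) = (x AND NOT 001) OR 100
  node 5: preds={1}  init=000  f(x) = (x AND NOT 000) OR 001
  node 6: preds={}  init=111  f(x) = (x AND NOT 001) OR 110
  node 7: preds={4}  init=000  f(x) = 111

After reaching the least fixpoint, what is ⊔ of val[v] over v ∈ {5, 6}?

111

Worklist (11 pops):
  #1 pop 0: in=111 → 101 (was 000); enqueue []
  #2 pop 1: in=110 → 110 (was 100); enqueue []
  #3 pop 2: in=000 → 111 (was 110); enqueue [1]
  #4 pop 3: in=110 → 110 (was 000); enqueue []
  #5 pop 4: in=110 → 110 (was 000); enqueue [0]
  #6 pop 5: in=110 → 111 (was 000); enqueue []
  #7 pop 6: in=000 → 111 (no change)
  #8 pop 7: in=110 → 111 (was 000); enqueue [4]
  #9 pop 1: in=111 → 110 (no change)
  #10 pop 0: in=111 → 101 (no change)
  #11 pop 4: in=111 → 110 (no change)

Fixpoint:
  val[0] = 101
  val[1] = 110
  val[2] = 111
  val[3] = 110
  val[4] = 110
  val[5] = 111
  val[6] = 111
  val[7] = 111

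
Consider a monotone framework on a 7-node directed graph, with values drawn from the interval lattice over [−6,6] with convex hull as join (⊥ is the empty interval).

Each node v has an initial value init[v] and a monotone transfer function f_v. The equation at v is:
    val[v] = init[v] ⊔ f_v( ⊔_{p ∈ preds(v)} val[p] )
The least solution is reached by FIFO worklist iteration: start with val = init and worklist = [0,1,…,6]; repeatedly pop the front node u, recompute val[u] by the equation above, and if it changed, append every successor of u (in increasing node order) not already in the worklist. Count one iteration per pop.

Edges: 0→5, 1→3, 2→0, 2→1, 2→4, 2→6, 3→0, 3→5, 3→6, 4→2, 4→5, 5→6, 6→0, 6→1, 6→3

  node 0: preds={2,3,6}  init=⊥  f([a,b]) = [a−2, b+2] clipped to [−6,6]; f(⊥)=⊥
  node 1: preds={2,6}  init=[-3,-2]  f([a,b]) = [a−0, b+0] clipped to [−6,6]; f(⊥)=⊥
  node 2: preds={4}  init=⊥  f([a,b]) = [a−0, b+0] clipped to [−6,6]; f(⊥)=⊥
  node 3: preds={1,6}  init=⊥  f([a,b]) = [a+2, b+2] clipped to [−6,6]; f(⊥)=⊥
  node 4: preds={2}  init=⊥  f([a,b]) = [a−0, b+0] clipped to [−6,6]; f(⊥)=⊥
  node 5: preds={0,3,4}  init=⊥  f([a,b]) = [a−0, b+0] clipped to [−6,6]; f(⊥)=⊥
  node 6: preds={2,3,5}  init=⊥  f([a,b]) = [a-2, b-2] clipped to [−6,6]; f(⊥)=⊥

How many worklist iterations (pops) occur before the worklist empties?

Trace (32 dequeues):
  [1] u=0 | in ⊥ | out ⊥ | ==
  [2] u=1 | in ⊥ | out [-3,-2] | ==
  [3] u=2 | in ⊥ | out ⊥ | ==
  [4] u=3 | in [-3,-2] | out [-1,0] | prev ⊥ | push {0}
  [5] u=4 | in ⊥ | out ⊥ | ==
  [6] u=5 | in [-1,0] | out [-1,0] | prev ⊥ | push {}
  [7] u=6 | in [-1,0] | out [-3,-2] | prev ⊥ | push {1,3}
  [8] u=0 | in [-3,0] | out [-5,2] | prev ⊥ | push {5}
  [9] u=1 | in [-3,-2] | out [-3,-2] | ==
  [10] u=3 | in [-3,-2] | out [-1,0] | ==
  [11] u=5 | in [-5,2] | out [-5,2] | prev [-1,0] | push {6}
  [12] u=6 | in [-5,2] | out [-6,0] | prev [-3,-2] | push {0,1,3}
  [13] u=0 | in [-6,0] | out [-6,2] | prev [-5,2] | push {5}
  [14] u=1 | in [-6,0] | out [-6,0] | prev [-3,-2] | push {}
  [15] u=3 | in [-6,0] | out [-4,2] | prev [-1,0] | push {0,6}
  [16] u=5 | in [-6,2] | out [-6,2] | prev [-5,2] | push {}
  [17] u=0 | in [-6,2] | out [-6,4] | prev [-6,2] | push {5}
  [18] u=6 | in [-6,2] | out [-6,0] | ==
  [19] u=5 | in [-6,4] | out [-6,4] | prev [-6,2] | push {6}
  [20] u=6 | in [-6,4] | out [-6,2] | prev [-6,0] | push {0,1,3}
  [21] u=0 | in [-6,2] | out [-6,4] | ==
  [22] u=1 | in [-6,2] | out [-6,2] | prev [-6,0] | push {}
  [23] u=3 | in [-6,2] | out [-4,4] | prev [-4,2] | push {0,5,6}
  [24] u=0 | in [-6,4] | out [-6,6] | prev [-6,4] | push {}
  [25] u=5 | in [-6,6] | out [-6,6] | prev [-6,4] | push {}
  [26] u=6 | in [-6,6] | out [-6,4] | prev [-6,2] | push {0,1,3}
  [27] u=0 | in [-6,4] | out [-6,6] | ==
  [28] u=1 | in [-6,4] | out [-6,4] | prev [-6,2] | push {}
  [29] u=3 | in [-6,4] | out [-4,6] | prev [-4,4] | push {0,5,6}
  [30] u=0 | in [-6,6] | out [-6,6] | ==
  [31] u=5 | in [-6,6] | out [-6,6] | ==
  [32] u=6 | in [-6,6] | out [-6,4] | ==

Converged values:
  [0] [-6,6]
  [1] [-6,4]
  [2] ⊥
  [3] [-4,6]
  [4] ⊥
  [5] [-6,6]
  [6] [-6,4]

32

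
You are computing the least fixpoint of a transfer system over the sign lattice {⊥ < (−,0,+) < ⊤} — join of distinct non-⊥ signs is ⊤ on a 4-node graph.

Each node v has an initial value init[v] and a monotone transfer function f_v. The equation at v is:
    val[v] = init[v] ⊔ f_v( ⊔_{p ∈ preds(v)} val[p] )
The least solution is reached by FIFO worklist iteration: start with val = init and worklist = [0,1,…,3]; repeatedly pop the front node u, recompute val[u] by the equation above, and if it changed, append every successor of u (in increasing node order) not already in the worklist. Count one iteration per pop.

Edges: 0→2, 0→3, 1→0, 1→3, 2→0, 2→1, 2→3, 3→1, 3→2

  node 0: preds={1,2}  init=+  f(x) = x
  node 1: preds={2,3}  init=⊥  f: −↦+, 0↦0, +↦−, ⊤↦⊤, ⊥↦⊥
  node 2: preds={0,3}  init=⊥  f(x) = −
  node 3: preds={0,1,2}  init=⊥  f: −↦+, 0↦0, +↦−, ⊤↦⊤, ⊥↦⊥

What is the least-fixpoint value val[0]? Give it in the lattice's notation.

Worklist (9 pops):
  #1 pop 0: in=⊥ → + (no change)
  #2 pop 1: in=⊥ → ⊥ (no change)
  #3 pop 2: in=+ → − (was ⊥); enqueue [0,1]
  #4 pop 3: in=⊤ → ⊤ (was ⊥); enqueue [2]
  #5 pop 0: in=− → ⊤ (was +); enqueue [3]
  #6 pop 1: in=⊤ → ⊤ (was ⊥); enqueue [0]
  #7 pop 2: in=⊤ → − (no change)
  #8 pop 3: in=⊤ → ⊤ (no change)
  #9 pop 0: in=⊤ → ⊤ (no change)

Fixpoint:
  val[0] = ⊤
  val[1] = ⊤
  val[2] = −
  val[3] = ⊤

⊤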